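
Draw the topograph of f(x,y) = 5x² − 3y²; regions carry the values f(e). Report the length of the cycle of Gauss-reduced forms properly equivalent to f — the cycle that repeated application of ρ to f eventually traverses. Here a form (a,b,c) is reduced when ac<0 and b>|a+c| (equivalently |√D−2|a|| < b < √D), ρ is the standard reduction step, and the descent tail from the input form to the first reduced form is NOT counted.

D = 60, ⌊√D⌋ = 7
descent: ρ → (-3,6,2)  [lands on river]
river: ρ → (2,6,-3)
ρ-cycle length = 2 (tail of 1 descent step not counted)

2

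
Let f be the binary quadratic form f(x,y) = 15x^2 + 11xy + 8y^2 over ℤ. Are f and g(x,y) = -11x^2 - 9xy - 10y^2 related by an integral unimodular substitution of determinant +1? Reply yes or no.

D₁ = -359, D₂ = -359
f: flip: (15,11,8)→(8,-11,15)
f: translate: b→5 (≡-11 mod 16), so (8,-11,15)→(8,5,12)
f: reduced (well bottom): (8,5,12) with a≤c, −a<b≤a
g is negative-definite; reduce −g:
−g: flip: (11,9,10)→(10,-9,11)
−g: reduced (well bottom): (10,-9,11) with a≤c, −a<b≤a
flip sign back: reduced form of g is (-10,9,-11)
reduced forms (8, 5, 12) vs (-10, 9, -11) ⇒ inequivalent

no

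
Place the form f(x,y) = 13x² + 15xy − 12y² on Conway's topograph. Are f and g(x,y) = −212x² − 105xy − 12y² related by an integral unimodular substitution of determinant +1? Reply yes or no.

D₁ = 849, D₂ = 849
river cycle of f (length 34): (-12, 9, 16), (16, 23, -5), (-5, 27, 6), (6, 21, -17), (-17, 13, 10), (10, 27, -3), (-3, 27, 10), (10, 13, -17), (-17, 21, 6), (6, 27, -5), … (24 more)
river cycle of g (length 34): (-12, 9, 16), (16, 23, -5), (-5, 27, 6), (6, 21, -17), (-17, 13, 10), (10, 27, -3), (-3, 27, 10), (10, 13, -17), (-17, 21, 6), (6, 27, -5), … (24 more)
cycles coincide ⇒ equivalent

yes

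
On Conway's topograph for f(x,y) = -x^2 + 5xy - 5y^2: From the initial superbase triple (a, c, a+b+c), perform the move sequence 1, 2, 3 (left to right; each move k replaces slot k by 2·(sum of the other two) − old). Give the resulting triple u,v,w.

start (-1,-5,-1) = (f(1,0),f(0,1),f(1,1))
replace slot 1: 2·((-5)+(-1)) − (-1) = -11 → (-11,-5,-1)
replace slot 2: 2·((-11)+(-1)) − (-5) = -19 → (-11,-19,-1)
replace slot 3: 2·((-11)+(-19)) − (-1) = -59 → (-11,-19,-59)

-11,-19,-59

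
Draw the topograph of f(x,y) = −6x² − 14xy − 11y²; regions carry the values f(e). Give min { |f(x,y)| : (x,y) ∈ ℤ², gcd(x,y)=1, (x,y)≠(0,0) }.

translate: b→2 (≡14 mod 12), so (6,14,11)→(6,2,3)
flip: (6,2,3)→(3,-2,6)
reduced (well bottom): (3,-2,6) with a≤c, −a<b≤a
well minimum |f| = |-3| = 3 (negative-definite)

3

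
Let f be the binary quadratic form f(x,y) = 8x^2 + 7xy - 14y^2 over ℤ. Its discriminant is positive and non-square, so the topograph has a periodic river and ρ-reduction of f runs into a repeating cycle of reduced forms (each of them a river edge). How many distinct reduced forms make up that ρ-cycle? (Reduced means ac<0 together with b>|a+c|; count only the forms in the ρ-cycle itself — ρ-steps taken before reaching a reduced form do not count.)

D = 497, ⌊√D⌋ = 22
river: ρ → (-14,21,1)
river: ρ → (1,21,-14)
river: ρ → (-14,7,8)
river: ρ → (8,9,-13)
river: ρ → (-13,17,4)
river: ρ → (4,15,-17)
river: ρ → (-17,19,2)
river: ρ → (2,21,-7)
river: ρ → (-7,21,2)
river: ρ → (2,19,-17)
river: ρ → (-17,15,4)
river: ρ → (4,17,-13)
river: ρ → (-13,9,8)
river: ρ → (8,7,-14)
ρ-cycle length = 14 (tail of 0 descent steps not counted)

14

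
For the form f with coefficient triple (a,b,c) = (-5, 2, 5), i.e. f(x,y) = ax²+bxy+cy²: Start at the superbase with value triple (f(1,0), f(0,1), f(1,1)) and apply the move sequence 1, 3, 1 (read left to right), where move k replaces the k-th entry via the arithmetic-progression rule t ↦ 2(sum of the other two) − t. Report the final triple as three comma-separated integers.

start (-5,5,2) = (f(1,0),f(0,1),f(1,1))
replace slot 1: 2·(5+2) − (-5) = 19 → (19,5,2)
replace slot 3: 2·(19+5) − 2 = 46 → (19,5,46)
replace slot 1: 2·(5+46) − 19 = 83 → (83,5,46)

83,5,46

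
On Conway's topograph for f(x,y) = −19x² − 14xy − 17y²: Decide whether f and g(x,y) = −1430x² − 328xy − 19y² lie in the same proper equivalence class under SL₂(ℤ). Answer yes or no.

D₁ = -1096, D₂ = -1096
f is negative-definite; reduce −f:
−f: flip: (19,14,17)→(17,-14,19)
−f: reduced (well bottom): (17,-14,19) with a≤c, −a<b≤a
flip sign back: reduced form of f is (-17,14,-19)
g is negative-definite; reduce −g:
−g: flip: (1430,328,19)→(19,-328,1430)
−g: translate: b→14 (≡-328 mod 38), so (19,-328,1430)→(19,14,17)
−g: flip: (19,14,17)→(17,-14,19)
−g: reduced (well bottom): (17,-14,19) with a≤c, −a<b≤a
flip sign back: reduced form of g is (-17,14,-19)
reduced forms (-17, 14, -19) vs (-17, 14, -19) ⇒ equivalent

yes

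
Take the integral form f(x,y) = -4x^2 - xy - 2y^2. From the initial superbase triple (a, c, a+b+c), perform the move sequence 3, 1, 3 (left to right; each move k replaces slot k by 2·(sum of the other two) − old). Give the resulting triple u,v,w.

start (-4,-2,-7) = (f(1,0),f(0,1),f(1,1))
replace slot 3: 2·((-4)+(-2)) − (-7) = -5 → (-4,-2,-5)
replace slot 1: 2·((-2)+(-5)) − (-4) = -10 → (-10,-2,-5)
replace slot 3: 2·((-10)+(-2)) − (-5) = -19 → (-10,-2,-19)

-10,-2,-19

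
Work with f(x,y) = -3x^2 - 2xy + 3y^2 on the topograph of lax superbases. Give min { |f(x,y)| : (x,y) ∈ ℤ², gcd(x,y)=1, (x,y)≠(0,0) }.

descent: ρ → (3,2,-3)  [lands on river]
river: ρ → (-3,4,2)
river: ρ → (2,4,-3)
river: ρ → (-3,2,3)
river: ρ → (3,4,-2)
river: ρ → (-2,4,3)
closes: descent 1, river 6
min |a| on river = 2

2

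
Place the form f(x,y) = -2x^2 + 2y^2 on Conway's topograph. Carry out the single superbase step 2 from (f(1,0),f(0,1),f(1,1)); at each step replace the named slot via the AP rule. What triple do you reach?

start (-2,2,0) = (f(1,0),f(0,1),f(1,1))
replace slot 2: 2·((-2)+0) − 2 = -6 → (-2,-6,0)

-2,-6,0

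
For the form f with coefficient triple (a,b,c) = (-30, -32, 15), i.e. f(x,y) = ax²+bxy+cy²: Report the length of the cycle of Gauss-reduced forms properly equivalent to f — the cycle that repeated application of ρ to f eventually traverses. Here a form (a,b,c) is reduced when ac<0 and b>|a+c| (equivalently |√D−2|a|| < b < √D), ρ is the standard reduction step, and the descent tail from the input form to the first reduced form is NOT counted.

D = 2824, ⌊√D⌋ = 53
descent: ρ → (15,32,-30)  [lands on river]
river: ρ → (-30,28,17)
river: ρ → (17,40,-18)
river: ρ → (-18,32,25)
river: ρ → (25,18,-25)
river: ρ → (-25,32,18)
river: ρ → (18,40,-17)
river: ρ → (-17,28,30)
river: ρ → (30,32,-15)
river: ρ → (-15,28,34)
river: ρ → (34,40,-9)
river: ρ → (-9,50,9)
river: ρ → (9,40,-34)
river: ρ → (-34,28,15)
ρ-cycle length = 14 (tail of 1 descent step not counted)

14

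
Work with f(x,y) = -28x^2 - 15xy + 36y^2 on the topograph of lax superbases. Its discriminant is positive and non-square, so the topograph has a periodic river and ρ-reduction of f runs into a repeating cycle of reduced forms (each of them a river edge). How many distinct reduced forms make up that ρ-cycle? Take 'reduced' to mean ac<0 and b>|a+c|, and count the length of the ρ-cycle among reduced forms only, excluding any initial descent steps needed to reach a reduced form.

D = 4257, ⌊√D⌋ = 65
descent: ρ → (36,15,-28)  [lands on river]
river: ρ → (-28,41,23)
river: ρ → (23,51,-18)
river: ρ → (-18,57,14)
river: ρ → (14,55,-22)
river: ρ → (-22,33,36)
river: ρ → (36,39,-19)
river: ρ → (-19,37,38)
river: ρ → (38,39,-18)
river: ρ → (-18,33,44)
river: ρ → (44,55,-7)
river: ρ → (-7,57,36)
ρ-cycle length = 12 (tail of 1 descent step not counted)

12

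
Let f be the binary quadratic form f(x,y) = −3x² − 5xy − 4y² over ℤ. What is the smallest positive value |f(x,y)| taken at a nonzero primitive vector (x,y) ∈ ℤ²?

translate: b→-1 (≡5 mod 6), so (3,5,4)→(3,-1,2)
flip: (3,-1,2)→(2,1,3)
reduced (well bottom): (2,1,3) with a≤c, −a<b≤a
well minimum |f| = |-2| = 2 (negative-definite)

2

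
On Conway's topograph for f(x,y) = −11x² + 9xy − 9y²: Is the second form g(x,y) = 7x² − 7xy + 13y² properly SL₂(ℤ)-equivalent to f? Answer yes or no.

D₁ = -315, D₂ = -315
f is negative-definite; reduce −f:
−f: flip: (11,-9,9)→(9,9,11)
−f: reduced (well bottom): (9,9,11) with a≤c, −a<b≤a
flip sign back: reduced form of f is (-9,-9,-11)
g: translate: b→7 (≡-7 mod 14), so (7,-7,13)→(7,7,13)
g: reduced (well bottom): (7,7,13) with a≤c, −a<b≤a
reduced forms (-9, -9, -11) vs (7, 7, 13) ⇒ inequivalent

no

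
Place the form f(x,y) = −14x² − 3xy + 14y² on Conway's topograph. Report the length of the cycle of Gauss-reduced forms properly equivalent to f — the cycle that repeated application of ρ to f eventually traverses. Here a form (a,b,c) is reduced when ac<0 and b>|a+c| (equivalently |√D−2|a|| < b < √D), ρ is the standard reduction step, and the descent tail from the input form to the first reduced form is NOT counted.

D = 793, ⌊√D⌋ = 28
descent: ρ → (14,3,-14)  [lands on river]
river: ρ → (-14,25,3)
river: ρ → (3,23,-22)
river: ρ → (-22,21,4)
river: ρ → (4,27,-4)
river: ρ → (-4,21,22)
river: ρ → (22,23,-3)
river: ρ → (-3,25,14)
ρ-cycle length = 8 (tail of 1 descent step not counted)

8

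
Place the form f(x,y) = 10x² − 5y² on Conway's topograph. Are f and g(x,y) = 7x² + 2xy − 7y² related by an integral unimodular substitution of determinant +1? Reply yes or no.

D₁ = 200, D₂ = 200
river cycle of f (length 2): (-5, 10, 5), (5, 10, -5)
river cycle of g (length 6): (-7, 12, 2), (2, 12, -7), (-7, 2, 7), (7, 12, -2), (-2, 12, 7), (7, 2, -7)
cycles differ ⇒ inequivalent

no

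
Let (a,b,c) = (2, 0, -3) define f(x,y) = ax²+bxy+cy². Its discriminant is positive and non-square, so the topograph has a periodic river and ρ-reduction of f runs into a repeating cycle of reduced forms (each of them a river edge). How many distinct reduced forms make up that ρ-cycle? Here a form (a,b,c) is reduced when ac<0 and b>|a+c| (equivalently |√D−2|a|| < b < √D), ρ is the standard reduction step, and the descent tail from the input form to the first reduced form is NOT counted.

D = 24, ⌊√D⌋ = 4
descent: ρ → (-3,0,2)
descent: ρ → (2,4,-1)  [lands on river]
river: ρ → (-1,4,2)
ρ-cycle length = 2 (tail of 2 descent steps not counted)

2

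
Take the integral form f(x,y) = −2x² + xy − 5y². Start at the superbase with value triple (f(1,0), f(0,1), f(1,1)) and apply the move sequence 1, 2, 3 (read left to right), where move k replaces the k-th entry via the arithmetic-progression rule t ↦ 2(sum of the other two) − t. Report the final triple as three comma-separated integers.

start (-2,-5,-6) = (f(1,0),f(0,1),f(1,1))
replace slot 1: 2·((-5)+(-6)) − (-2) = -20 → (-20,-5,-6)
replace slot 2: 2·((-20)+(-6)) − (-5) = -47 → (-20,-47,-6)
replace slot 3: 2·((-20)+(-47)) − (-6) = -128 → (-20,-47,-128)

-20,-47,-128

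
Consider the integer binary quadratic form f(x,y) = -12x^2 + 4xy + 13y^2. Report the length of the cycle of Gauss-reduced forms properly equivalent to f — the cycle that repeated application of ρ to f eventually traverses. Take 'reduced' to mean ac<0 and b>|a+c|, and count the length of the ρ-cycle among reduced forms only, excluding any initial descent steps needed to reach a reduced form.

D = 640, ⌊√D⌋ = 25
river: ρ → (13,22,-3)
river: ρ → (-3,20,20)
river: ρ → (20,20,-3)
river: ρ → (-3,22,13)
river: ρ → (13,4,-12)
river: ρ → (-12,20,5)
river: ρ → (5,20,-12)
river: ρ → (-12,4,13)
ρ-cycle length = 8 (tail of 0 descent steps not counted)

8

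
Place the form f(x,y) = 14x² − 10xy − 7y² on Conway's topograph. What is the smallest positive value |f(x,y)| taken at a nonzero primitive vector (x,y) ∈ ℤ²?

descent: ρ → (-7,10,14)  [lands on river]
river: ρ → (14,18,-3)
river: ρ → (-3,18,14)
river: ρ → (14,10,-7)
river: ρ → (-7,18,6)
river: ρ → (6,18,-7)
closes: descent 1, river 6
min |a| on river = 3

3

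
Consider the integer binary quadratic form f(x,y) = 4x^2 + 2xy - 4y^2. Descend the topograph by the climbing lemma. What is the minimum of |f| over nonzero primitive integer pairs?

river: ρ → (-4,6,2)
river: ρ → (2,6,-4)
river: ρ → (-4,2,4)
river: ρ → (4,6,-2)
river: ρ → (-2,6,4)
river: ρ → (4,2,-4)
closes: descent 0, river 6
min |a| on river = 2

2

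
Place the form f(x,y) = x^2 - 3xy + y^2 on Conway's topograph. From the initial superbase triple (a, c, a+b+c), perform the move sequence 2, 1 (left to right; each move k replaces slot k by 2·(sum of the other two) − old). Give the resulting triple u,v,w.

start (1,1,-1) = (f(1,0),f(0,1),f(1,1))
replace slot 2: 2·(1+(-1)) − 1 = -1 → (1,-1,-1)
replace slot 1: 2·((-1)+(-1)) − 1 = -5 → (-5,-1,-1)

-5,-1,-1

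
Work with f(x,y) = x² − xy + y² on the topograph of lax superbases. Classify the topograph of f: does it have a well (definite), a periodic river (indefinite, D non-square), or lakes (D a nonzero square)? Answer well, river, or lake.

D = b²−4ac = (-1)² − 4·1·1 = -3
D < 0 ⇒ definite ⇒ every region one sign ⇒ single well

well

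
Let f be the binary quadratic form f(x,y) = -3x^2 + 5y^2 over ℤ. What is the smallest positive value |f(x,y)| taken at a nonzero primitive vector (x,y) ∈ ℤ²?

descent: ρ → (5,0,-3)
descent: ρ → (-3,6,2)  [lands on river]
river: ρ → (2,6,-3)
closes: descent 2, river 2
min |a| on river = 2

2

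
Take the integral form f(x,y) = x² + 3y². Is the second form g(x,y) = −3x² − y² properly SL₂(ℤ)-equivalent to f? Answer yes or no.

D₁ = -12, D₂ = -12
f: reduced (well bottom): (1,0,3) with a≤c, −a<b≤a
g is negative-definite; reduce −g:
−g: flip: (3,0,1)→(1,0,3)
−g: reduced (well bottom): (1,0,3) with a≤c, −a<b≤a
flip sign back: reduced form of g is (-1,0,-3)
reduced forms (1, 0, 3) vs (-1, 0, -3) ⇒ inequivalent

no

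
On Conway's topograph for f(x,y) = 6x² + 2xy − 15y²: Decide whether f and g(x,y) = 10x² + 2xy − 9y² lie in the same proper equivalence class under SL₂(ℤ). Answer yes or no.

D₁ = 364, D₂ = 364
river cycle of f (length 8): (6, 14, -7), (-7, 14, 6), (6, 10, -11), (-11, 12, 5), (5, 18, -2), (-2, 18, 5), (5, 12, -11), (-11, 10, 6)
river cycle of g (length 8): (-9, 16, 3), (3, 14, -14), (-14, 14, 3), (3, 16, -9), (-9, 2, 10), (10, 18, -1), (-1, 18, 10), (10, 2, -9)
cycles differ ⇒ inequivalent

no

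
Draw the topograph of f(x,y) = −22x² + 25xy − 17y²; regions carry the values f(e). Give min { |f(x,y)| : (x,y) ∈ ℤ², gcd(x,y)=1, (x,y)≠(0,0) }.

translate: b→19 (≡-25 mod 44), so (22,-25,17)→(22,19,14)
flip: (22,19,14)→(14,-19,22)
translate: b→9 (≡-19 mod 28), so (14,-19,22)→(14,9,17)
reduced (well bottom): (14,9,17) with a≤c, −a<b≤a
well minimum |f| = |-14| = 14 (negative-definite)

14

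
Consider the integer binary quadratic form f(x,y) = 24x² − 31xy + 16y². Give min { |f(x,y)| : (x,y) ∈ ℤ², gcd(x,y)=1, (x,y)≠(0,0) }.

translate: b→17 (≡-31 mod 48), so (24,-31,16)→(24,17,9)
flip: (24,17,9)→(9,-17,24)
translate: b→1 (≡-17 mod 18), so (9,-17,24)→(9,1,16)
reduced (well bottom): (9,1,16) with a≤c, −a<b≤a
well minimum = a = 9

9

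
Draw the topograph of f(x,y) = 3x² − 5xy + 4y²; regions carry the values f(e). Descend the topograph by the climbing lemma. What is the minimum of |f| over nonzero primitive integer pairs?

translate: b→1 (≡-5 mod 6), so (3,-5,4)→(3,1,2)
flip: (3,1,2)→(2,-1,3)
reduced (well bottom): (2,-1,3) with a≤c, −a<b≤a
well minimum = a = 2

2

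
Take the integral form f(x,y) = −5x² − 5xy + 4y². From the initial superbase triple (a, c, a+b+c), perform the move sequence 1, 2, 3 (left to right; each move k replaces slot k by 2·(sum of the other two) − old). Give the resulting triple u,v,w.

start (-5,4,-6) = (f(1,0),f(0,1),f(1,1))
replace slot 1: 2·(4+(-6)) − (-5) = 1 → (1,4,-6)
replace slot 2: 2·(1+(-6)) − 4 = -14 → (1,-14,-6)
replace slot 3: 2·(1+(-14)) − (-6) = -20 → (1,-14,-20)

1,-14,-20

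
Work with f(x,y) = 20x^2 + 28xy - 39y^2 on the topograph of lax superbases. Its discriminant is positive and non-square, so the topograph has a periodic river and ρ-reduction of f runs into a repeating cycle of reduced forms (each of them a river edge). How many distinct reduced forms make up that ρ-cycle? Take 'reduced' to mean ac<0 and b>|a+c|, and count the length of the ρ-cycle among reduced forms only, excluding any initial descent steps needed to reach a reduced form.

D = 3904, ⌊√D⌋ = 62
river: ρ → (-39,50,9)
river: ρ → (9,58,-15)
river: ρ → (-15,62,1)
river: ρ → (1,62,-15)
river: ρ → (-15,58,9)
river: ρ → (9,50,-39)
river: ρ → (-39,28,20)
river: ρ → (20,52,-15)
river: ρ → (-15,38,41)
river: ρ → (41,44,-12)
river: ρ → (-12,52,25)
river: ρ → (25,48,-16)
river: ρ → (-16,48,25)
river: ρ → (25,52,-12)
river: ρ → (-12,44,41)
river: ρ → (41,38,-15)
river: ρ → (-15,52,20)
river: ρ → (20,28,-39)
ρ-cycle length = 18 (tail of 0 descent steps not counted)

18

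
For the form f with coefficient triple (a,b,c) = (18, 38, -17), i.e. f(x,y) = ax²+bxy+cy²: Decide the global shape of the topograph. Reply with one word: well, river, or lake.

D = b²−4ac = 38² − 4·18·(-17) = 2668
D > 0 non-square ⇒ indefinite ⇒ periodic river

river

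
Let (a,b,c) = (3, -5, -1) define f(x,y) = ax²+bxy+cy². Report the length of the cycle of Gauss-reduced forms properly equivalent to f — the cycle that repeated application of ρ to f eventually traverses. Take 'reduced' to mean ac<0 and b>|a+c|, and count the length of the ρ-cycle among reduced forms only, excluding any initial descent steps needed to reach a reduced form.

D = 37, ⌊√D⌋ = 6
descent: ρ → (-1,5,3)  [lands on river]
river: ρ → (3,1,-3)
river: ρ → (-3,5,1)
river: ρ → (1,5,-3)
river: ρ → (-3,1,3)
river: ρ → (3,5,-1)
ρ-cycle length = 6 (tail of 1 descent step not counted)

6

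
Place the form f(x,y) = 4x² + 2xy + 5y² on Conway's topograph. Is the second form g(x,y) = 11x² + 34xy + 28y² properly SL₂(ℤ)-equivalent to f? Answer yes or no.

D₁ = -76, D₂ = -76
f: reduced (well bottom): (4,2,5) with a≤c, −a<b≤a
g: translate: b→-10 (≡34 mod 22), so (11,34,28)→(11,-10,4)
g: flip: (11,-10,4)→(4,10,11)
g: translate: b→2 (≡10 mod 8), so (4,10,11)→(4,2,5)
g: reduced (well bottom): (4,2,5) with a≤c, −a<b≤a
reduced forms (4, 2, 5) vs (4, 2, 5) ⇒ equivalent

yes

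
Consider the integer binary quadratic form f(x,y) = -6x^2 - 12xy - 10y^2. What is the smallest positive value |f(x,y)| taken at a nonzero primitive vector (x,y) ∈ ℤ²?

translate: b→0 (≡12 mod 12), so (6,12,10)→(6,0,4)
flip: (6,0,4)→(4,0,6)
reduced (well bottom): (4,0,6) with a≤c, −a<b≤a
well minimum |f| = |-4| = 4 (negative-definite)

4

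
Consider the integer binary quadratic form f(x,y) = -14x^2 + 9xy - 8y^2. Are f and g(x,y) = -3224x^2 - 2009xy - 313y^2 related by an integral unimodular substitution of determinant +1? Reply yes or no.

D₁ = -367, D₂ = -367
f is negative-definite; reduce −f:
−f: flip: (14,-9,8)→(8,9,14)
−f: translate: b→-7 (≡9 mod 16), so (8,9,14)→(8,-7,13)
−f: reduced (well bottom): (8,-7,13) with a≤c, −a<b≤a
flip sign back: reduced form of f is (-8,7,-13)
g is negative-definite; reduce −g:
−g: flip: (3224,2009,313)→(313,-2009,3224)
−g: translate: b→-131 (≡-2009 mod 626), so (313,-2009,3224)→(313,-131,14)
−g: flip: (313,-131,14)→(14,131,313)
−g: translate: b→-9 (≡131 mod 28), so (14,131,313)→(14,-9,8)
−g: flip: (14,-9,8)→(8,9,14)
−g: translate: b→-7 (≡9 mod 16), so (8,9,14)→(8,-7,13)
−g: reduced (well bottom): (8,-7,13) with a≤c, −a<b≤a
flip sign back: reduced form of g is (-8,7,-13)
reduced forms (-8, 7, -13) vs (-8, 7, -13) ⇒ equivalent

yes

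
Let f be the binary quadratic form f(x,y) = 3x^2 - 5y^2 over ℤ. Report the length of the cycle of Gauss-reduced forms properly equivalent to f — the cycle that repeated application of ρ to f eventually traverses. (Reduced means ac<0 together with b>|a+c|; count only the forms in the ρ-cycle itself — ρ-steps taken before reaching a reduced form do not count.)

D = 60, ⌊√D⌋ = 7
descent: ρ → (-5,0,3)
descent: ρ → (3,6,-2)  [lands on river]
river: ρ → (-2,6,3)
ρ-cycle length = 2 (tail of 2 descent steps not counted)

2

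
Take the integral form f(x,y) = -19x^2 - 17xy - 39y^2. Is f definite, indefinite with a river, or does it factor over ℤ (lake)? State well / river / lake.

D = b²−4ac = (-17)² − 4·(-19)·(-39) = -2675
D < 0 ⇒ definite ⇒ every region one sign ⇒ single well

well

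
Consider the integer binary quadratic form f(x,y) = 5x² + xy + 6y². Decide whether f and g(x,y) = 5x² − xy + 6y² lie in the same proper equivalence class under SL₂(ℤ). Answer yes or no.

D₁ = -119, D₂ = -119
f: reduced (well bottom): (5,1,6) with a≤c, −a<b≤a
g: reduced (well bottom): (5,-1,6) with a≤c, −a<b≤a
reduced forms (5, 1, 6) vs (5, -1, 6) ⇒ inequivalent

no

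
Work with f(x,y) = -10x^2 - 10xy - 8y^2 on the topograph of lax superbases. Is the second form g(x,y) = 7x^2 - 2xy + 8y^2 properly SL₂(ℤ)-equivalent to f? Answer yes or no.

D₁ = -220, D₂ = -220
f is negative-definite; reduce −f:
−f: flip: (10,10,8)→(8,-10,10)
−f: translate: b→6 (≡-10 mod 16), so (8,-10,10)→(8,6,8)
−f: reduced (well bottom): (8,6,8) with a≤c, −a<b≤a
flip sign back: reduced form of f is (-8,-6,-8)
g: reduced (well bottom): (7,-2,8) with a≤c, −a<b≤a
reduced forms (-8, -6, -8) vs (7, -2, 8) ⇒ inequivalent

no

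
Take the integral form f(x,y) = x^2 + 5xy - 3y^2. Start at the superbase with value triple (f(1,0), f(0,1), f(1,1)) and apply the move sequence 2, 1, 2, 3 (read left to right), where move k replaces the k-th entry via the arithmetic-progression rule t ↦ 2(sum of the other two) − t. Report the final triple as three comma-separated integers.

start (1,-3,3) = (f(1,0),f(0,1),f(1,1))
replace slot 2: 2·(1+3) − (-3) = 11 → (1,11,3)
replace slot 1: 2·(11+3) − 1 = 27 → (27,11,3)
replace slot 2: 2·(27+3) − 11 = 49 → (27,49,3)
replace slot 3: 2·(27+49) − 3 = 149 → (27,49,149)

27,49,149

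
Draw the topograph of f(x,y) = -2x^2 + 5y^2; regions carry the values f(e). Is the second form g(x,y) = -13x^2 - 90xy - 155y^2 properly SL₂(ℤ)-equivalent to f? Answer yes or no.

D₁ = 40, D₂ = 40
river cycle of f (length 6): (-2, 4, 3), (3, 2, -3), (-3, 4, 2), (2, 4, -3), (-3, 2, 3), (3, 4, -2)
river cycle of g (length 6): (-2, 4, 3), (3, 2, -3), (-3, 4, 2), (2, 4, -3), (-3, 2, 3), (3, 4, -2)
cycles coincide ⇒ equivalent

yes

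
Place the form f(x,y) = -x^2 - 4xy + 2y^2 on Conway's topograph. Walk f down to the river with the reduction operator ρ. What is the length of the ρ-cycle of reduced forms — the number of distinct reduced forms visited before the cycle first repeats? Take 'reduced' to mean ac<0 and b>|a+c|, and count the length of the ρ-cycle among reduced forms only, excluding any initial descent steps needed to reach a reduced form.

D = 24, ⌊√D⌋ = 4
descent: ρ → (2,4,-1)  [lands on river]
river: ρ → (-1,4,2)
ρ-cycle length = 2 (tail of 1 descent step not counted)

2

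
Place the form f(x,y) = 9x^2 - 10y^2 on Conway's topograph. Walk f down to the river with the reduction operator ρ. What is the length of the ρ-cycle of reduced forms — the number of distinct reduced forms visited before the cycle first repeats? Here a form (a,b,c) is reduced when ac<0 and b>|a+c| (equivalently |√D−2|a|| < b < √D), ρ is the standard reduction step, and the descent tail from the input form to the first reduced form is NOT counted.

D = 360, ⌊√D⌋ = 18
descent: ρ → (-10,0,9)
descent: ρ → (9,18,-1)  [lands on river]
river: ρ → (-1,18,9)
ρ-cycle length = 2 (tail of 2 descent steps not counted)

2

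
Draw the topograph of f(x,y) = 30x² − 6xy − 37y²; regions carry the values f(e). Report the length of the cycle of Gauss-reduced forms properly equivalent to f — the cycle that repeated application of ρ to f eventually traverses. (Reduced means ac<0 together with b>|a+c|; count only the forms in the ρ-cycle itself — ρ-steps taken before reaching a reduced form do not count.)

D = 4476, ⌊√D⌋ = 66
descent: ρ → (-37,6,30)
descent: ρ → (30,54,-13)  [lands on river]
river: ρ → (-13,50,38)
river: ρ → (38,26,-25)
river: ρ → (-25,24,39)
river: ρ → (39,54,-10)
river: ρ → (-10,66,3)
river: ρ → (3,66,-10)
river: ρ → (-10,54,39)
river: ρ → (39,24,-25)
river: ρ → (-25,26,38)
river: ρ → (38,50,-13)
river: ρ → (-13,54,30)
river: ρ → (30,66,-1)
river: ρ → (-1,66,30)
ρ-cycle length = 14 (tail of 2 descent steps not counted)

14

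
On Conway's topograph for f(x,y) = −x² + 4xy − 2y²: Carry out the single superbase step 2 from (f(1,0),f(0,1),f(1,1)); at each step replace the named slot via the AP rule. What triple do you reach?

start (-1,-2,1) = (f(1,0),f(0,1),f(1,1))
replace slot 2: 2·((-1)+1) − (-2) = 2 → (-1,2,1)

-1,2,1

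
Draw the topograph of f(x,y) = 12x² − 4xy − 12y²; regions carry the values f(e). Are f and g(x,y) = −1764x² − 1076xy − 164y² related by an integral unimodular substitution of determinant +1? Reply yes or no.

D₁ = 592, D₂ = 592
river cycle of f (length 6): (-12, 4, 12), (12, 20, -4), (-4, 20, 12), (12, 4, -12), (-12, 20, 4), (4, 20, -12)
river cycle of g (length 6): (-12, 4, 12), (12, 20, -4), (-4, 20, 12), (12, 4, -12), (-12, 20, 4), (4, 20, -12)
cycles coincide ⇒ equivalent

yes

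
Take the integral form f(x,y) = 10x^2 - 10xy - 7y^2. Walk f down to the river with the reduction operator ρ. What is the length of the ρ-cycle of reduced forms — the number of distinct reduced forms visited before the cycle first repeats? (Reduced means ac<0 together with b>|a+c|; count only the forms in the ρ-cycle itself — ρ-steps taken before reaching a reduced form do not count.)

D = 380, ⌊√D⌋ = 19
descent: ρ → (-7,10,10)  [lands on river]
river: ρ → (10,10,-7)
river: ρ → (-7,18,2)
river: ρ → (2,18,-7)
ρ-cycle length = 4 (tail of 1 descent step not counted)

4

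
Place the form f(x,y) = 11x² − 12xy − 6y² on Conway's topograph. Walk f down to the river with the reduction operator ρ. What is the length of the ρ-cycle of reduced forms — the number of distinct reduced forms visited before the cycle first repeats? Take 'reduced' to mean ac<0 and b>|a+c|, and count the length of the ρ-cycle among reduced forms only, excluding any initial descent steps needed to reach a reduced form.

D = 408, ⌊√D⌋ = 20
descent: ρ → (-6,12,11)  [lands on river]
river: ρ → (11,10,-7)
river: ρ → (-7,18,3)
river: ρ → (3,18,-7)
river: ρ → (-7,10,11)
river: ρ → (11,12,-6)
ρ-cycle length = 6 (tail of 1 descent step not counted)

6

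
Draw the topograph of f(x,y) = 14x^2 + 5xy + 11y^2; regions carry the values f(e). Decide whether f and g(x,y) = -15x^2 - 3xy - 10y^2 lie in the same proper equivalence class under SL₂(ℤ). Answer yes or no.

D₁ = -591, D₂ = -591
f: flip: (14,5,11)→(11,-5,14)
f: reduced (well bottom): (11,-5,14) with a≤c, −a<b≤a
g is negative-definite; reduce −g:
−g: flip: (15,3,10)→(10,-3,15)
−g: reduced (well bottom): (10,-3,15) with a≤c, −a<b≤a
flip sign back: reduced form of g is (-10,3,-15)
reduced forms (11, -5, 14) vs (-10, 3, -15) ⇒ inequivalent

no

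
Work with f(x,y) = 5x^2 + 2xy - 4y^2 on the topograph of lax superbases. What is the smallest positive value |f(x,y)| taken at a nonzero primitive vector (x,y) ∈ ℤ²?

river: ρ → (-4,6,3)
river: ρ → (3,6,-4)
river: ρ → (-4,2,5)
river: ρ → (5,8,-1)
river: ρ → (-1,8,5)
river: ρ → (5,2,-4)
closes: descent 0, river 6
min |a| on river = 1

1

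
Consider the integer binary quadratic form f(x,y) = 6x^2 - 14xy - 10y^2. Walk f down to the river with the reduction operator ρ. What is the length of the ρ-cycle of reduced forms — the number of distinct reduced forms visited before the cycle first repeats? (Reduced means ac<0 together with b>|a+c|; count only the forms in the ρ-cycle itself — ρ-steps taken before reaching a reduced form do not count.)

D = 436, ⌊√D⌋ = 20
descent: ρ → (-10,14,6)  [lands on river]
river: ρ → (6,10,-14)
river: ρ → (-14,18,2)
river: ρ → (2,18,-14)
river: ρ → (-14,10,6)
river: ρ → (6,14,-10)
river: ρ → (-10,6,10)
river: ρ → (10,14,-6)
river: ρ → (-6,10,14)
river: ρ → (14,18,-2)
river: ρ → (-2,18,14)
river: ρ → (14,10,-6)
river: ρ → (-6,14,10)
river: ρ → (10,6,-10)
ρ-cycle length = 14 (tail of 1 descent step not counted)

14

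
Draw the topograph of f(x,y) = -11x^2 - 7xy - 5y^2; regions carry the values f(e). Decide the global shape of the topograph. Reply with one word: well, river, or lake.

D = b²−4ac = (-7)² − 4·(-11)·(-5) = -171
D < 0 ⇒ definite ⇒ every region one sign ⇒ single well

well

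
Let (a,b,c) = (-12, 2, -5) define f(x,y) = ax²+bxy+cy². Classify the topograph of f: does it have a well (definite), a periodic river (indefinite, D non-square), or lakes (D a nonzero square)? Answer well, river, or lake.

D = b²−4ac = 2² − 4·(-12)·(-5) = -236
D < 0 ⇒ definite ⇒ every region one sign ⇒ single well

well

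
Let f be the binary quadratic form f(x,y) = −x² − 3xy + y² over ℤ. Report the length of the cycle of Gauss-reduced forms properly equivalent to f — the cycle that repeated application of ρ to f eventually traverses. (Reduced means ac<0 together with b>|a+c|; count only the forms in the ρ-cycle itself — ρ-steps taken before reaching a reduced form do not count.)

D = 13, ⌊√D⌋ = 3
descent: ρ → (1,3,-1)  [lands on river]
river: ρ → (-1,3,1)
ρ-cycle length = 2 (tail of 1 descent step not counted)

2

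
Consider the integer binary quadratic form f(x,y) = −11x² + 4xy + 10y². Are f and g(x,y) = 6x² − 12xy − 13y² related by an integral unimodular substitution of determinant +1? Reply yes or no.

D₁ = 456, D₂ = 456
river cycle of f (length 10): (10, 16, -5), (-5, 14, 13), (13, 12, -6), (-6, 12, 13), (13, 14, -5), (-5, 16, 10), (10, 4, -11), (-11, 18, 3), (3, 18, -11), (-11, 4, 10)
river cycle of g (length 10): (-13, 12, 6), (6, 12, -13), (-13, 14, 5), (5, 16, -10), (-10, 4, 11), (11, 18, -3), (-3, 18, 11), (11, 4, -10), (-10, 16, 5), (5, 14, -13)
cycles differ ⇒ inequivalent

no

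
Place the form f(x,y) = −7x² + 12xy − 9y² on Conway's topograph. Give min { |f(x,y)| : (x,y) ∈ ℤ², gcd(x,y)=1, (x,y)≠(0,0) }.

translate: b→2 (≡-12 mod 14), so (7,-12,9)→(7,2,4)
flip: (7,2,4)→(4,-2,7)
reduced (well bottom): (4,-2,7) with a≤c, −a<b≤a
well minimum |f| = |-4| = 4 (negative-definite)

4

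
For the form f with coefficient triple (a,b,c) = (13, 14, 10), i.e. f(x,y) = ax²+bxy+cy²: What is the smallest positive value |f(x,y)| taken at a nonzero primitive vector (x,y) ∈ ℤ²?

translate: b→-12 (≡14 mod 26), so (13,14,10)→(13,-12,9)
flip: (13,-12,9)→(9,12,13)
translate: b→-6 (≡12 mod 18), so (9,12,13)→(9,-6,10)
reduced (well bottom): (9,-6,10) with a≤c, −a<b≤a
well minimum = a = 9

9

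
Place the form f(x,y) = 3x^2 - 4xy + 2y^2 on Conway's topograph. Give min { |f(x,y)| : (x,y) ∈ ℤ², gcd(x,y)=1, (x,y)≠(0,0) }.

translate: b→2 (≡-4 mod 6), so (3,-4,2)→(3,2,1)
flip: (3,2,1)→(1,-2,3)
translate: b→0 (≡-2 mod 2), so (1,-2,3)→(1,0,2)
reduced (well bottom): (1,0,2) with a≤c, −a<b≤a
well minimum = a = 1

1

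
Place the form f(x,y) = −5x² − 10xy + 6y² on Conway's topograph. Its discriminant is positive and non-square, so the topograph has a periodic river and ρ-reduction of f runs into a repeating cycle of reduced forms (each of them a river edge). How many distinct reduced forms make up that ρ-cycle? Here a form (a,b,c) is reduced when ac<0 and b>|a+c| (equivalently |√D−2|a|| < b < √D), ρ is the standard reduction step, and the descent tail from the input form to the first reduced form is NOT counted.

D = 220, ⌊√D⌋ = 14
descent: ρ → (6,10,-5)  [lands on river]
river: ρ → (-5,10,6)
river: ρ → (6,14,-1)
river: ρ → (-1,14,6)
ρ-cycle length = 4 (tail of 1 descent step not counted)

4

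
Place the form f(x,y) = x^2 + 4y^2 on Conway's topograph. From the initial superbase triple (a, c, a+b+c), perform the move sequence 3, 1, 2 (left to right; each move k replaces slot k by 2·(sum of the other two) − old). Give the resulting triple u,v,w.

start (1,4,5) = (f(1,0),f(0,1),f(1,1))
replace slot 3: 2·(1+4) − 5 = 5 → (1,4,5)
replace slot 1: 2·(4+5) − 1 = 17 → (17,4,5)
replace slot 2: 2·(17+5) − 4 = 40 → (17,40,5)

17,40,5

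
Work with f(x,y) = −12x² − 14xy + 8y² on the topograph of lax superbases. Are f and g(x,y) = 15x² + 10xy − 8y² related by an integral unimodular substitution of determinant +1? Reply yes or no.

D₁ = 580, D₂ = 580
river cycle of f (length 10): (8, 14, -12), (-12, 10, 10), (10, 10, -12), (-12, 14, 8), (8, 18, -8), (-8, 14, 12), (12, 10, -10), (-10, 10, 12), (12, 14, -8), (-8, 18, 8)
river cycle of g (length 6): (-8, 22, 3), (3, 20, -15), (-15, 10, 8), (8, 22, -3), (-3, 20, 15), (15, 10, -8)
cycles differ ⇒ inequivalent

no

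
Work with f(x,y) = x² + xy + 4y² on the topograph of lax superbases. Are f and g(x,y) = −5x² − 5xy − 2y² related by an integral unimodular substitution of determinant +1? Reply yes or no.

D₁ = -15, D₂ = -15
f: reduced (well bottom): (1,1,4) with a≤c, −a<b≤a
g is negative-definite; reduce −g:
−g: flip: (5,5,2)→(2,-5,5)
−g: translate: b→-1 (≡-5 mod 4), so (2,-5,5)→(2,-1,2)
−g: flip: (2,-1,2)→(2,1,2)
−g: reduced (well bottom): (2,1,2) with a≤c, −a<b≤a
flip sign back: reduced form of g is (-2,-1,-2)
reduced forms (1, 1, 4) vs (-2, -1, -2) ⇒ inequivalent

no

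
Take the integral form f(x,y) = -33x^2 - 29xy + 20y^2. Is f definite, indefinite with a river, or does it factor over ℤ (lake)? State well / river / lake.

D = b²−4ac = (-29)² − 4·(-33)·20 = 3481
D = 59² is a perfect square ⇒ form factors over ℤ ⇒ lakes

lake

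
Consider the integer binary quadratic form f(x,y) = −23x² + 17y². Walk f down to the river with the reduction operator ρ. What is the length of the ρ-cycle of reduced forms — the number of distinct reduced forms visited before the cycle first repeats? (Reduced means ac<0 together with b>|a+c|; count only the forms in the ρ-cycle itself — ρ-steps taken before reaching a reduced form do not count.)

D = 1564, ⌊√D⌋ = 39
descent: ρ → (17,34,-6)  [lands on river]
river: ρ → (-6,38,5)
river: ρ → (5,32,-27)
river: ρ → (-27,22,10)
river: ρ → (10,38,-3)
river: ρ → (-3,34,34)
river: ρ → (34,34,-3)
river: ρ → (-3,38,10)
river: ρ → (10,22,-27)
river: ρ → (-27,32,5)
river: ρ → (5,38,-6)
river: ρ → (-6,34,17)
ρ-cycle length = 12 (tail of 1 descent step not counted)

12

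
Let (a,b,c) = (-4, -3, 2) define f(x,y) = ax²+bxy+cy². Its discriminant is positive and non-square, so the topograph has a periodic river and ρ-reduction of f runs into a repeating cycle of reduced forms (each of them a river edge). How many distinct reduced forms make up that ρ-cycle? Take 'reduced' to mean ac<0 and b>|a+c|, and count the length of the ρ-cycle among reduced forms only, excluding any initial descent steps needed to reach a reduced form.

D = 41, ⌊√D⌋ = 6
descent: ρ → (2,3,-4)  [lands on river]
river: ρ → (-4,5,1)
river: ρ → (1,5,-4)
river: ρ → (-4,3,2)
river: ρ → (2,5,-2)
river: ρ → (-2,3,4)
river: ρ → (4,5,-1)
river: ρ → (-1,5,4)
river: ρ → (4,3,-2)
river: ρ → (-2,5,2)
ρ-cycle length = 10 (tail of 1 descent step not counted)

10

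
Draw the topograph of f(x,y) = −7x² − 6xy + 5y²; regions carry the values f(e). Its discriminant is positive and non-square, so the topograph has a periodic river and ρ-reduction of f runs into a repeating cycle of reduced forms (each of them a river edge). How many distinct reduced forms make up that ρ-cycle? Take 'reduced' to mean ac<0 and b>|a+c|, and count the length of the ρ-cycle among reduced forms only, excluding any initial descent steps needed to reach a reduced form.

D = 176, ⌊√D⌋ = 13
descent: ρ → (5,6,-7)  [lands on river]
river: ρ → (-7,8,4)
river: ρ → (4,8,-7)
river: ρ → (-7,6,5)
river: ρ → (5,4,-8)
river: ρ → (-8,12,1)
river: ρ → (1,12,-8)
river: ρ → (-8,4,5)
ρ-cycle length = 8 (tail of 1 descent step not counted)

8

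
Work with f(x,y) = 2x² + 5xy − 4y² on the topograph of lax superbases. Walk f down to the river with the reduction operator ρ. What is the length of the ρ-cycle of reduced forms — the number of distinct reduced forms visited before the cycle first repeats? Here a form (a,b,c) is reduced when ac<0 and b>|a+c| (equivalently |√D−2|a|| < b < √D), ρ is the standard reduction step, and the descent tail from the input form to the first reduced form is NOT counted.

D = 57, ⌊√D⌋ = 7
river: ρ → (-4,3,3)
river: ρ → (3,3,-4)
river: ρ → (-4,5,2)
river: ρ → (2,7,-1)
river: ρ → (-1,7,2)
river: ρ → (2,5,-4)
ρ-cycle length = 6 (tail of 0 descent steps not counted)

6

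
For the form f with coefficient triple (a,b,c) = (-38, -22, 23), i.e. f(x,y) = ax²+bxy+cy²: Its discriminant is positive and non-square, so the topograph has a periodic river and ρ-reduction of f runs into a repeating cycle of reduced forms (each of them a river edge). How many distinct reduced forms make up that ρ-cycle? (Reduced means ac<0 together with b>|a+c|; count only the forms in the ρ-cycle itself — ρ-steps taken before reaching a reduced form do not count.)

D = 3980, ⌊√D⌋ = 63
descent: ρ → (23,22,-38)  [lands on river]
river: ρ → (-38,54,7)
river: ρ → (7,58,-22)
river: ρ → (-22,30,35)
river: ρ → (35,40,-17)
river: ρ → (-17,62,2)
river: ρ → (2,62,-17)
river: ρ → (-17,40,35)
river: ρ → (35,30,-22)
river: ρ → (-22,58,7)
river: ρ → (7,54,-38)
river: ρ → (-38,22,23)
river: ρ → (23,24,-37)
river: ρ → (-37,50,10)
river: ρ → (10,50,-37)
river: ρ → (-37,24,23)
ρ-cycle length = 16 (tail of 1 descent step not counted)

16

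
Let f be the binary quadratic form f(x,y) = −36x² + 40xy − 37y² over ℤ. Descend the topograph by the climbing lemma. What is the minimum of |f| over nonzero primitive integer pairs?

translate: b→32 (≡-40 mod 72), so (36,-40,37)→(36,32,33)
flip: (36,32,33)→(33,-32,36)
reduced (well bottom): (33,-32,36) with a≤c, −a<b≤a
well minimum |f| = |-33| = 33 (negative-definite)

33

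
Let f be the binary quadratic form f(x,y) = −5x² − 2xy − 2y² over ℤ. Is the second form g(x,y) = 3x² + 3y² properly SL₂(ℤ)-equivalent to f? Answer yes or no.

D₁ = -36, D₂ = -36
f is negative-definite; reduce −f:
−f: flip: (5,2,2)→(2,-2,5)
−f: translate: b→2 (≡-2 mod 4), so (2,-2,5)→(2,2,5)
−f: reduced (well bottom): (2,2,5) with a≤c, −a<b≤a
flip sign back: reduced form of f is (-2,-2,-5)
g: reduced (well bottom): (3,0,3) with a≤c, −a<b≤a
reduced forms (-2, -2, -5) vs (3, 0, 3) ⇒ inequivalent

no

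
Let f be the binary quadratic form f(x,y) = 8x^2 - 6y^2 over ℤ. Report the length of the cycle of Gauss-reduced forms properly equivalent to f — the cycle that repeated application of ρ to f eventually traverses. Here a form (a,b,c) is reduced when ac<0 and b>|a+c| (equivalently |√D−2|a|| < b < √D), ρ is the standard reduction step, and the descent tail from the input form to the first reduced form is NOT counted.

D = 192, ⌊√D⌋ = 13
descent: ρ → (-6,12,2)  [lands on river]
river: ρ → (2,12,-6)
ρ-cycle length = 2 (tail of 1 descent step not counted)

2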